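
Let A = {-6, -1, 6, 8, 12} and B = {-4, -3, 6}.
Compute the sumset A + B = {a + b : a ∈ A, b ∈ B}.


A + B = {a + b : a ∈ A, b ∈ B}.
Enumerate all |A|·|B| = 5·3 = 15 pairs (a, b) and collect distinct sums.
a = -6: -6+-4=-10, -6+-3=-9, -6+6=0
a = -1: -1+-4=-5, -1+-3=-4, -1+6=5
a = 6: 6+-4=2, 6+-3=3, 6+6=12
a = 8: 8+-4=4, 8+-3=5, 8+6=14
a = 12: 12+-4=8, 12+-3=9, 12+6=18
Collecting distinct sums: A + B = {-10, -9, -5, -4, 0, 2, 3, 4, 5, 8, 9, 12, 14, 18}
|A + B| = 14

A + B = {-10, -9, -5, -4, 0, 2, 3, 4, 5, 8, 9, 12, 14, 18}


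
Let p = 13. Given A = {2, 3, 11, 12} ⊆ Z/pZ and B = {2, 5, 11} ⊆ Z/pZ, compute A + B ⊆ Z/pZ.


Work in Z/13Z: reduce every sum a + b modulo 13.
Enumerate all 12 pairs:
a = 2: 2+2=4, 2+5=7, 2+11=0
a = 3: 3+2=5, 3+5=8, 3+11=1
a = 11: 11+2=0, 11+5=3, 11+11=9
a = 12: 12+2=1, 12+5=4, 12+11=10
Distinct residues collected: {0, 1, 3, 4, 5, 7, 8, 9, 10}
|A + B| = 9 (out of 13 total residues).

A + B = {0, 1, 3, 4, 5, 7, 8, 9, 10}


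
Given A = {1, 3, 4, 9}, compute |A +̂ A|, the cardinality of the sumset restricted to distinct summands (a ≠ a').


Restricted sumset: A +̂ A = {a + a' : a ∈ A, a' ∈ A, a ≠ a'}.
Equivalently, take A + A and drop any sum 2a that is achievable ONLY as a + a for a ∈ A (i.e. sums representable only with equal summands).
Enumerate pairs (a, a') with a < a' (symmetric, so each unordered pair gives one sum; this covers all a ≠ a'):
  1 + 3 = 4
  1 + 4 = 5
  1 + 9 = 10
  3 + 4 = 7
  3 + 9 = 12
  4 + 9 = 13
Collected distinct sums: {4, 5, 7, 10, 12, 13}
|A +̂ A| = 6
(Reference bound: |A +̂ A| ≥ 2|A| - 3 for |A| ≥ 2, with |A| = 4 giving ≥ 5.)

|A +̂ A| = 6


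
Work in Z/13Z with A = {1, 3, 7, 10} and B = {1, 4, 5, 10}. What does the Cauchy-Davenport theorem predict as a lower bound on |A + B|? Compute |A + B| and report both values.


Cauchy-Davenport: |A + B| ≥ min(p, |A| + |B| - 1) for A, B nonempty in Z/pZ.
|A| = 4, |B| = 4, p = 13.
CD lower bound = min(13, 4 + 4 - 1) = min(13, 7) = 7.
Compute A + B mod 13 directly:
a = 1: 1+1=2, 1+4=5, 1+5=6, 1+10=11
a = 3: 3+1=4, 3+4=7, 3+5=8, 3+10=0
a = 7: 7+1=8, 7+4=11, 7+5=12, 7+10=4
a = 10: 10+1=11, 10+4=1, 10+5=2, 10+10=7
A + B = {0, 1, 2, 4, 5, 6, 7, 8, 11, 12}, so |A + B| = 10.
Verify: 10 ≥ 7? Yes ✓.

CD lower bound = 7, actual |A + B| = 10.


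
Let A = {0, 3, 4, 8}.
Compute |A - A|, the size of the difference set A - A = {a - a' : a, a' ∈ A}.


A - A = {a - a' : a, a' ∈ A}; |A| = 4.
Bounds: 2|A|-1 ≤ |A - A| ≤ |A|² - |A| + 1, i.e. 7 ≤ |A - A| ≤ 13.
Note: 0 ∈ A - A always (from a - a). The set is symmetric: if d ∈ A - A then -d ∈ A - A.
Enumerate nonzero differences d = a - a' with a > a' (then include -d):
Positive differences: {1, 3, 4, 5, 8}
Full difference set: {0} ∪ (positive diffs) ∪ (negative diffs).
|A - A| = 1 + 2·5 = 11 (matches direct enumeration: 11).

|A - A| = 11


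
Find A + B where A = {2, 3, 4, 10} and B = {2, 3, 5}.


A + B = {a + b : a ∈ A, b ∈ B}.
Enumerate all |A|·|B| = 4·3 = 12 pairs (a, b) and collect distinct sums.
a = 2: 2+2=4, 2+3=5, 2+5=7
a = 3: 3+2=5, 3+3=6, 3+5=8
a = 4: 4+2=6, 4+3=7, 4+5=9
a = 10: 10+2=12, 10+3=13, 10+5=15
Collecting distinct sums: A + B = {4, 5, 6, 7, 8, 9, 12, 13, 15}
|A + B| = 9

A + B = {4, 5, 6, 7, 8, 9, 12, 13, 15}


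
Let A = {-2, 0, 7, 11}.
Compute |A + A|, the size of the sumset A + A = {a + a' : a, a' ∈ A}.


A + A = {a + a' : a, a' ∈ A}; |A| = 4.
General bounds: 2|A| - 1 ≤ |A + A| ≤ |A|(|A|+1)/2, i.e. 7 ≤ |A + A| ≤ 10.
Lower bound 2|A|-1 is attained iff A is an arithmetic progression.
Enumerate sums a + a' for a ≤ a' (symmetric, so this suffices):
a = -2: -2+-2=-4, -2+0=-2, -2+7=5, -2+11=9
a = 0: 0+0=0, 0+7=7, 0+11=11
a = 7: 7+7=14, 7+11=18
a = 11: 11+11=22
Distinct sums: {-4, -2, 0, 5, 7, 9, 11, 14, 18, 22}
|A + A| = 10

|A + A| = 10


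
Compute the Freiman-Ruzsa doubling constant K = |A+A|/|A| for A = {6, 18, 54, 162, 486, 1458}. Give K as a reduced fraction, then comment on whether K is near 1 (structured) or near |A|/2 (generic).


|A| = 6.
Compute A + A by enumerating all 36 pairs.
A + A = {12, 24, 36, 60, 72, 108, 168, 180, 216, 324, 492, 504, 540, 648, 972, 1464, 1476, 1512, 1620, 1944, 2916}, so |A + A| = 21.
K = |A + A| / |A| = 21/6 = 7/2 ≈ 3.5000.
Reference: AP of size 6 gives K = 11/6 ≈ 1.8333; a fully generic set of size 6 gives K ≈ 3.5000.

|A| = 6, |A + A| = 21, K = 21/6 = 7/2.


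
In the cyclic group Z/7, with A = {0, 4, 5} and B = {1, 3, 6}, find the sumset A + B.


Work in Z/7Z: reduce every sum a + b modulo 7.
Enumerate all 9 pairs:
a = 0: 0+1=1, 0+3=3, 0+6=6
a = 4: 4+1=5, 4+3=0, 4+6=3
a = 5: 5+1=6, 5+3=1, 5+6=4
Distinct residues collected: {0, 1, 3, 4, 5, 6}
|A + B| = 6 (out of 7 total residues).

A + B = {0, 1, 3, 4, 5, 6}


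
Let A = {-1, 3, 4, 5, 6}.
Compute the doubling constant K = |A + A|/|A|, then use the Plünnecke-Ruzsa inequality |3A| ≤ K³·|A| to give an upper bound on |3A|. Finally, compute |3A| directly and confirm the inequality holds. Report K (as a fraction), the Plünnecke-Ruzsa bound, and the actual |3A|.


|A| = 5.
Step 1: Compute A + A by enumerating all 25 pairs.
A + A = {-2, 2, 3, 4, 5, 6, 7, 8, 9, 10, 11, 12}, so |A + A| = 12.
Step 2: Doubling constant K = |A + A|/|A| = 12/5 = 12/5 ≈ 2.4000.
Step 3: Plünnecke-Ruzsa gives |3A| ≤ K³·|A| = (2.4000)³ · 5 ≈ 69.1200.
Step 4: Compute 3A = A + A + A directly by enumerating all triples (a,b,c) ∈ A³; |3A| = 19.
Step 5: Check 19 ≤ 69.1200? Yes ✓.

K = 12/5, Plünnecke-Ruzsa bound K³|A| ≈ 69.1200, |3A| = 19, inequality holds.


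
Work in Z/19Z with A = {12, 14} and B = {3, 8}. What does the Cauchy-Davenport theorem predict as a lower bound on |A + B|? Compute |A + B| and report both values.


Cauchy-Davenport: |A + B| ≥ min(p, |A| + |B| - 1) for A, B nonempty in Z/pZ.
|A| = 2, |B| = 2, p = 19.
CD lower bound = min(19, 2 + 2 - 1) = min(19, 3) = 3.
Compute A + B mod 19 directly:
a = 12: 12+3=15, 12+8=1
a = 14: 14+3=17, 14+8=3
A + B = {1, 3, 15, 17}, so |A + B| = 4.
Verify: 4 ≥ 3? Yes ✓.

CD lower bound = 3, actual |A + B| = 4.


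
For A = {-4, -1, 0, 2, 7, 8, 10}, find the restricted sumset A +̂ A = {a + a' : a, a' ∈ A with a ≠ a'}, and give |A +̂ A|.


Restricted sumset: A +̂ A = {a + a' : a ∈ A, a' ∈ A, a ≠ a'}.
Equivalently, take A + A and drop any sum 2a that is achievable ONLY as a + a for a ∈ A (i.e. sums representable only with equal summands).
Enumerate pairs (a, a') with a < a' (symmetric, so each unordered pair gives one sum; this covers all a ≠ a'):
  -4 + -1 = -5
  -4 + 0 = -4
  -4 + 2 = -2
  -4 + 7 = 3
  -4 + 8 = 4
  -4 + 10 = 6
  -1 + 0 = -1
  -1 + 2 = 1
  -1 + 7 = 6
  -1 + 8 = 7
  -1 + 10 = 9
  0 + 2 = 2
  0 + 7 = 7
  0 + 8 = 8
  0 + 10 = 10
  2 + 7 = 9
  2 + 8 = 10
  2 + 10 = 12
  7 + 8 = 15
  7 + 10 = 17
  8 + 10 = 18
Collected distinct sums: {-5, -4, -2, -1, 1, 2, 3, 4, 6, 7, 8, 9, 10, 12, 15, 17, 18}
|A +̂ A| = 17
(Reference bound: |A +̂ A| ≥ 2|A| - 3 for |A| ≥ 2, with |A| = 7 giving ≥ 11.)

|A +̂ A| = 17


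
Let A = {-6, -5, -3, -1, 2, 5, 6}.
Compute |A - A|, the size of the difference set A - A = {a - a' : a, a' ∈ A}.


A - A = {a - a' : a, a' ∈ A}; |A| = 7.
Bounds: 2|A|-1 ≤ |A - A| ≤ |A|² - |A| + 1, i.e. 13 ≤ |A - A| ≤ 43.
Note: 0 ∈ A - A always (from a - a). The set is symmetric: if d ∈ A - A then -d ∈ A - A.
Enumerate nonzero differences d = a - a' with a > a' (then include -d):
Positive differences: {1, 2, 3, 4, 5, 6, 7, 8, 9, 10, 11, 12}
Full difference set: {0} ∪ (positive diffs) ∪ (negative diffs).
|A - A| = 1 + 2·12 = 25 (matches direct enumeration: 25).

|A - A| = 25


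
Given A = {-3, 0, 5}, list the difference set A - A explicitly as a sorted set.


A - A = {a - a' : a, a' ∈ A}.
Compute a - a' for each ordered pair (a, a'):
a = -3: -3--3=0, -3-0=-3, -3-5=-8
a = 0: 0--3=3, 0-0=0, 0-5=-5
a = 5: 5--3=8, 5-0=5, 5-5=0
Collecting distinct values (and noting 0 appears from a-a):
A - A = {-8, -5, -3, 0, 3, 5, 8}
|A - A| = 7

A - A = {-8, -5, -3, 0, 3, 5, 8}


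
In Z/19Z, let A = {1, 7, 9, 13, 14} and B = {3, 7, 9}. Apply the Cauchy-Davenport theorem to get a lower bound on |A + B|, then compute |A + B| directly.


Cauchy-Davenport: |A + B| ≥ min(p, |A| + |B| - 1) for A, B nonempty in Z/pZ.
|A| = 5, |B| = 3, p = 19.
CD lower bound = min(19, 5 + 3 - 1) = min(19, 7) = 7.
Compute A + B mod 19 directly:
a = 1: 1+3=4, 1+7=8, 1+9=10
a = 7: 7+3=10, 7+7=14, 7+9=16
a = 9: 9+3=12, 9+7=16, 9+9=18
a = 13: 13+3=16, 13+7=1, 13+9=3
a = 14: 14+3=17, 14+7=2, 14+9=4
A + B = {1, 2, 3, 4, 8, 10, 12, 14, 16, 17, 18}, so |A + B| = 11.
Verify: 11 ≥ 7? Yes ✓.

CD lower bound = 7, actual |A + B| = 11.


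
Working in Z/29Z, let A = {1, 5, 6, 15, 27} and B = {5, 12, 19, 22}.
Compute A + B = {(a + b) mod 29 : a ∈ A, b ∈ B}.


Work in Z/29Z: reduce every sum a + b modulo 29.
Enumerate all 20 pairs:
a = 1: 1+5=6, 1+12=13, 1+19=20, 1+22=23
a = 5: 5+5=10, 5+12=17, 5+19=24, 5+22=27
a = 6: 6+5=11, 6+12=18, 6+19=25, 6+22=28
a = 15: 15+5=20, 15+12=27, 15+19=5, 15+22=8
a = 27: 27+5=3, 27+12=10, 27+19=17, 27+22=20
Distinct residues collected: {3, 5, 6, 8, 10, 11, 13, 17, 18, 20, 23, 24, 25, 27, 28}
|A + B| = 15 (out of 29 total residues).

A + B = {3, 5, 6, 8, 10, 11, 13, 17, 18, 20, 23, 24, 25, 27, 28}


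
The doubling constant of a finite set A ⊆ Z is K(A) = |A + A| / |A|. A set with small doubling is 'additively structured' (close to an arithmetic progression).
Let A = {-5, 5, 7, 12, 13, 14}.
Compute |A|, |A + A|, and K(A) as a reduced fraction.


|A| = 6.
Compute A + A by enumerating all 36 pairs.
A + A = {-10, 0, 2, 7, 8, 9, 10, 12, 14, 17, 18, 19, 20, 21, 24, 25, 26, 27, 28}, so |A + A| = 19.
K = |A + A| / |A| = 19/6 (already in lowest terms) ≈ 3.1667.
Reference: AP of size 6 gives K = 11/6 ≈ 1.8333; a fully generic set of size 6 gives K ≈ 3.5000.

|A| = 6, |A + A| = 19, K = 19/6.


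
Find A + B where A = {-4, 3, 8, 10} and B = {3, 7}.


A + B = {a + b : a ∈ A, b ∈ B}.
Enumerate all |A|·|B| = 4·2 = 8 pairs (a, b) and collect distinct sums.
a = -4: -4+3=-1, -4+7=3
a = 3: 3+3=6, 3+7=10
a = 8: 8+3=11, 8+7=15
a = 10: 10+3=13, 10+7=17
Collecting distinct sums: A + B = {-1, 3, 6, 10, 11, 13, 15, 17}
|A + B| = 8

A + B = {-1, 3, 6, 10, 11, 13, 15, 17}


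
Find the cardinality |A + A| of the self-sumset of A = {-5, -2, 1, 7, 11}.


A + A = {a + a' : a, a' ∈ A}; |A| = 5.
General bounds: 2|A| - 1 ≤ |A + A| ≤ |A|(|A|+1)/2, i.e. 9 ≤ |A + A| ≤ 15.
Lower bound 2|A|-1 is attained iff A is an arithmetic progression.
Enumerate sums a + a' for a ≤ a' (symmetric, so this suffices):
a = -5: -5+-5=-10, -5+-2=-7, -5+1=-4, -5+7=2, -5+11=6
a = -2: -2+-2=-4, -2+1=-1, -2+7=5, -2+11=9
a = 1: 1+1=2, 1+7=8, 1+11=12
a = 7: 7+7=14, 7+11=18
a = 11: 11+11=22
Distinct sums: {-10, -7, -4, -1, 2, 5, 6, 8, 9, 12, 14, 18, 22}
|A + A| = 13

|A + A| = 13


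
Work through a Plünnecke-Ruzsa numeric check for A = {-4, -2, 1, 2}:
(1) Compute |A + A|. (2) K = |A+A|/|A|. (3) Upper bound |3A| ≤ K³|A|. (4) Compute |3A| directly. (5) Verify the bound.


|A| = 4.
Step 1: Compute A + A by enumerating all 16 pairs.
A + A = {-8, -6, -4, -3, -2, -1, 0, 2, 3, 4}, so |A + A| = 10.
Step 2: Doubling constant K = |A + A|/|A| = 10/4 = 10/4 ≈ 2.5000.
Step 3: Plünnecke-Ruzsa gives |3A| ≤ K³·|A| = (2.5000)³ · 4 ≈ 62.5000.
Step 4: Compute 3A = A + A + A directly by enumerating all triples (a,b,c) ∈ A³; |3A| = 17.
Step 5: Check 17 ≤ 62.5000? Yes ✓.

K = 10/4, Plünnecke-Ruzsa bound K³|A| ≈ 62.5000, |3A| = 17, inequality holds.


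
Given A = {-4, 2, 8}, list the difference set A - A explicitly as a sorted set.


A - A = {a - a' : a, a' ∈ A}.
Compute a - a' for each ordered pair (a, a'):
a = -4: -4--4=0, -4-2=-6, -4-8=-12
a = 2: 2--4=6, 2-2=0, 2-8=-6
a = 8: 8--4=12, 8-2=6, 8-8=0
Collecting distinct values (and noting 0 appears from a-a):
A - A = {-12, -6, 0, 6, 12}
|A - A| = 5

A - A = {-12, -6, 0, 6, 12}


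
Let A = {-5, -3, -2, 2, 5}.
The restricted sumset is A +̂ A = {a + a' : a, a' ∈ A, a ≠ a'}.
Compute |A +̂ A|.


Restricted sumset: A +̂ A = {a + a' : a ∈ A, a' ∈ A, a ≠ a'}.
Equivalently, take A + A and drop any sum 2a that is achievable ONLY as a + a for a ∈ A (i.e. sums representable only with equal summands).
Enumerate pairs (a, a') with a < a' (symmetric, so each unordered pair gives one sum; this covers all a ≠ a'):
  -5 + -3 = -8
  -5 + -2 = -7
  -5 + 2 = -3
  -5 + 5 = 0
  -3 + -2 = -5
  -3 + 2 = -1
  -3 + 5 = 2
  -2 + 2 = 0
  -2 + 5 = 3
  2 + 5 = 7
Collected distinct sums: {-8, -7, -5, -3, -1, 0, 2, 3, 7}
|A +̂ A| = 9
(Reference bound: |A +̂ A| ≥ 2|A| - 3 for |A| ≥ 2, with |A| = 5 giving ≥ 7.)

|A +̂ A| = 9


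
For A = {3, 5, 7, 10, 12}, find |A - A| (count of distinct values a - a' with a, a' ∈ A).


A - A = {a - a' : a, a' ∈ A}; |A| = 5.
Bounds: 2|A|-1 ≤ |A - A| ≤ |A|² - |A| + 1, i.e. 9 ≤ |A - A| ≤ 21.
Note: 0 ∈ A - A always (from a - a). The set is symmetric: if d ∈ A - A then -d ∈ A - A.
Enumerate nonzero differences d = a - a' with a > a' (then include -d):
Positive differences: {2, 3, 4, 5, 7, 9}
Full difference set: {0} ∪ (positive diffs) ∪ (negative diffs).
|A - A| = 1 + 2·6 = 13 (matches direct enumeration: 13).

|A - A| = 13


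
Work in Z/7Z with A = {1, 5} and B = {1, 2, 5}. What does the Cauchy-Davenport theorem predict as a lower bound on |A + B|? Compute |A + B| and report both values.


Cauchy-Davenport: |A + B| ≥ min(p, |A| + |B| - 1) for A, B nonempty in Z/pZ.
|A| = 2, |B| = 3, p = 7.
CD lower bound = min(7, 2 + 3 - 1) = min(7, 4) = 4.
Compute A + B mod 7 directly:
a = 1: 1+1=2, 1+2=3, 1+5=6
a = 5: 5+1=6, 5+2=0, 5+5=3
A + B = {0, 2, 3, 6}, so |A + B| = 4.
Verify: 4 ≥ 4? Yes ✓.

CD lower bound = 4, actual |A + B| = 4.


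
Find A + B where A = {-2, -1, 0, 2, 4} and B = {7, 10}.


A + B = {a + b : a ∈ A, b ∈ B}.
Enumerate all |A|·|B| = 5·2 = 10 pairs (a, b) and collect distinct sums.
a = -2: -2+7=5, -2+10=8
a = -1: -1+7=6, -1+10=9
a = 0: 0+7=7, 0+10=10
a = 2: 2+7=9, 2+10=12
a = 4: 4+7=11, 4+10=14
Collecting distinct sums: A + B = {5, 6, 7, 8, 9, 10, 11, 12, 14}
|A + B| = 9

A + B = {5, 6, 7, 8, 9, 10, 11, 12, 14}


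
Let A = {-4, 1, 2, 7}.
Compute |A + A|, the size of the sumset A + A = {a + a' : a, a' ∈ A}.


A + A = {a + a' : a, a' ∈ A}; |A| = 4.
General bounds: 2|A| - 1 ≤ |A + A| ≤ |A|(|A|+1)/2, i.e. 7 ≤ |A + A| ≤ 10.
Lower bound 2|A|-1 is attained iff A is an arithmetic progression.
Enumerate sums a + a' for a ≤ a' (symmetric, so this suffices):
a = -4: -4+-4=-8, -4+1=-3, -4+2=-2, -4+7=3
a = 1: 1+1=2, 1+2=3, 1+7=8
a = 2: 2+2=4, 2+7=9
a = 7: 7+7=14
Distinct sums: {-8, -3, -2, 2, 3, 4, 8, 9, 14}
|A + A| = 9

|A + A| = 9


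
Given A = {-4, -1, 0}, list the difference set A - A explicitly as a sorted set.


A - A = {a - a' : a, a' ∈ A}.
Compute a - a' for each ordered pair (a, a'):
a = -4: -4--4=0, -4--1=-3, -4-0=-4
a = -1: -1--4=3, -1--1=0, -1-0=-1
a = 0: 0--4=4, 0--1=1, 0-0=0
Collecting distinct values (and noting 0 appears from a-a):
A - A = {-4, -3, -1, 0, 1, 3, 4}
|A - A| = 7

A - A = {-4, -3, -1, 0, 1, 3, 4}


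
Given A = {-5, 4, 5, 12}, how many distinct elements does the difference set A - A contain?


A - A = {a - a' : a, a' ∈ A}; |A| = 4.
Bounds: 2|A|-1 ≤ |A - A| ≤ |A|² - |A| + 1, i.e. 7 ≤ |A - A| ≤ 13.
Note: 0 ∈ A - A always (from a - a). The set is symmetric: if d ∈ A - A then -d ∈ A - A.
Enumerate nonzero differences d = a - a' with a > a' (then include -d):
Positive differences: {1, 7, 8, 9, 10, 17}
Full difference set: {0} ∪ (positive diffs) ∪ (negative diffs).
|A - A| = 1 + 2·6 = 13 (matches direct enumeration: 13).

|A - A| = 13


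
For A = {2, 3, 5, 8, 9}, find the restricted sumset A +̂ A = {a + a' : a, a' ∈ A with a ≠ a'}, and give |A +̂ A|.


Restricted sumset: A +̂ A = {a + a' : a ∈ A, a' ∈ A, a ≠ a'}.
Equivalently, take A + A and drop any sum 2a that is achievable ONLY as a + a for a ∈ A (i.e. sums representable only with equal summands).
Enumerate pairs (a, a') with a < a' (symmetric, so each unordered pair gives one sum; this covers all a ≠ a'):
  2 + 3 = 5
  2 + 5 = 7
  2 + 8 = 10
  2 + 9 = 11
  3 + 5 = 8
  3 + 8 = 11
  3 + 9 = 12
  5 + 8 = 13
  5 + 9 = 14
  8 + 9 = 17
Collected distinct sums: {5, 7, 8, 10, 11, 12, 13, 14, 17}
|A +̂ A| = 9
(Reference bound: |A +̂ A| ≥ 2|A| - 3 for |A| ≥ 2, with |A| = 5 giving ≥ 7.)

|A +̂ A| = 9


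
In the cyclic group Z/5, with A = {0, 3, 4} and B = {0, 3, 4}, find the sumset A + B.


Work in Z/5Z: reduce every sum a + b modulo 5.
Enumerate all 9 pairs:
a = 0: 0+0=0, 0+3=3, 0+4=4
a = 3: 3+0=3, 3+3=1, 3+4=2
a = 4: 4+0=4, 4+3=2, 4+4=3
Distinct residues collected: {0, 1, 2, 3, 4}
|A + B| = 5 (out of 5 total residues).

A + B = {0, 1, 2, 3, 4}


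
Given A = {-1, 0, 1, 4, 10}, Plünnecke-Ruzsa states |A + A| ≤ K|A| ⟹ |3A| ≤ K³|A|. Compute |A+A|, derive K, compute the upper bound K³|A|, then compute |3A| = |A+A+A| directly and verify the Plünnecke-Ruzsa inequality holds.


|A| = 5.
Step 1: Compute A + A by enumerating all 25 pairs.
A + A = {-2, -1, 0, 1, 2, 3, 4, 5, 8, 9, 10, 11, 14, 20}, so |A + A| = 14.
Step 2: Doubling constant K = |A + A|/|A| = 14/5 = 14/5 ≈ 2.8000.
Step 3: Plünnecke-Ruzsa gives |3A| ≤ K³·|A| = (2.8000)³ · 5 ≈ 109.7600.
Step 4: Compute 3A = A + A + A directly by enumerating all triples (a,b,c) ∈ A³; |3A| = 25.
Step 5: Check 25 ≤ 109.7600? Yes ✓.

K = 14/5, Plünnecke-Ruzsa bound K³|A| ≈ 109.7600, |3A| = 25, inequality holds.


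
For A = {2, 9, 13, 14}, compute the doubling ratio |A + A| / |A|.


|A| = 4.
Compute A + A by enumerating all 16 pairs.
A + A = {4, 11, 15, 16, 18, 22, 23, 26, 27, 28}, so |A + A| = 10.
K = |A + A| / |A| = 10/4 = 5/2 ≈ 2.5000.
Reference: AP of size 4 gives K = 7/4 ≈ 1.7500; a fully generic set of size 4 gives K ≈ 2.5000.

|A| = 4, |A + A| = 10, K = 10/4 = 5/2.


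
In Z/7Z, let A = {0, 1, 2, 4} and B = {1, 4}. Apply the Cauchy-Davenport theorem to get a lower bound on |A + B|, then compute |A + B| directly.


Cauchy-Davenport: |A + B| ≥ min(p, |A| + |B| - 1) for A, B nonempty in Z/pZ.
|A| = 4, |B| = 2, p = 7.
CD lower bound = min(7, 4 + 2 - 1) = min(7, 5) = 5.
Compute A + B mod 7 directly:
a = 0: 0+1=1, 0+4=4
a = 1: 1+1=2, 1+4=5
a = 2: 2+1=3, 2+4=6
a = 4: 4+1=5, 4+4=1
A + B = {1, 2, 3, 4, 5, 6}, so |A + B| = 6.
Verify: 6 ≥ 5? Yes ✓.

CD lower bound = 5, actual |A + B| = 6.


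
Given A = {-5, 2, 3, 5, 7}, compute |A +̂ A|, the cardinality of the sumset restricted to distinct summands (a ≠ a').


Restricted sumset: A +̂ A = {a + a' : a ∈ A, a' ∈ A, a ≠ a'}.
Equivalently, take A + A and drop any sum 2a that is achievable ONLY as a + a for a ∈ A (i.e. sums representable only with equal summands).
Enumerate pairs (a, a') with a < a' (symmetric, so each unordered pair gives one sum; this covers all a ≠ a'):
  -5 + 2 = -3
  -5 + 3 = -2
  -5 + 5 = 0
  -5 + 7 = 2
  2 + 3 = 5
  2 + 5 = 7
  2 + 7 = 9
  3 + 5 = 8
  3 + 7 = 10
  5 + 7 = 12
Collected distinct sums: {-3, -2, 0, 2, 5, 7, 8, 9, 10, 12}
|A +̂ A| = 10
(Reference bound: |A +̂ A| ≥ 2|A| - 3 for |A| ≥ 2, with |A| = 5 giving ≥ 7.)

|A +̂ A| = 10


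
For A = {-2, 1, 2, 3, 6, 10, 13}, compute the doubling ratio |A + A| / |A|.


|A| = 7.
Compute A + A by enumerating all 49 pairs.
A + A = {-4, -1, 0, 1, 2, 3, 4, 5, 6, 7, 8, 9, 11, 12, 13, 14, 15, 16, 19, 20, 23, 26}, so |A + A| = 22.
K = |A + A| / |A| = 22/7 (already in lowest terms) ≈ 3.1429.
Reference: AP of size 7 gives K = 13/7 ≈ 1.8571; a fully generic set of size 7 gives K ≈ 4.0000.

|A| = 7, |A + A| = 22, K = 22/7.


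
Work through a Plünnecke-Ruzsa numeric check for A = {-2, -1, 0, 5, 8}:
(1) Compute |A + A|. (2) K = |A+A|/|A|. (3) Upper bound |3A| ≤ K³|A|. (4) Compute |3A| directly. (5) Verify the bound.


|A| = 5.
Step 1: Compute A + A by enumerating all 25 pairs.
A + A = {-4, -3, -2, -1, 0, 3, 4, 5, 6, 7, 8, 10, 13, 16}, so |A + A| = 14.
Step 2: Doubling constant K = |A + A|/|A| = 14/5 = 14/5 ≈ 2.8000.
Step 3: Plünnecke-Ruzsa gives |3A| ≤ K³·|A| = (2.8000)³ · 5 ≈ 109.7600.
Step 4: Compute 3A = A + A + A directly by enumerating all triples (a,b,c) ∈ A³; |3A| = 26.
Step 5: Check 26 ≤ 109.7600? Yes ✓.

K = 14/5, Plünnecke-Ruzsa bound K³|A| ≈ 109.7600, |3A| = 26, inequality holds.


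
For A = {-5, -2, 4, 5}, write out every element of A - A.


A - A = {a - a' : a, a' ∈ A}.
Compute a - a' for each ordered pair (a, a'):
a = -5: -5--5=0, -5--2=-3, -5-4=-9, -5-5=-10
a = -2: -2--5=3, -2--2=0, -2-4=-6, -2-5=-7
a = 4: 4--5=9, 4--2=6, 4-4=0, 4-5=-1
a = 5: 5--5=10, 5--2=7, 5-4=1, 5-5=0
Collecting distinct values (and noting 0 appears from a-a):
A - A = {-10, -9, -7, -6, -3, -1, 0, 1, 3, 6, 7, 9, 10}
|A - A| = 13

A - A = {-10, -9, -7, -6, -3, -1, 0, 1, 3, 6, 7, 9, 10}


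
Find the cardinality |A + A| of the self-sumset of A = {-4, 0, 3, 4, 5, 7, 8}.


A + A = {a + a' : a, a' ∈ A}; |A| = 7.
General bounds: 2|A| - 1 ≤ |A + A| ≤ |A|(|A|+1)/2, i.e. 13 ≤ |A + A| ≤ 28.
Lower bound 2|A|-1 is attained iff A is an arithmetic progression.
Enumerate sums a + a' for a ≤ a' (symmetric, so this suffices):
a = -4: -4+-4=-8, -4+0=-4, -4+3=-1, -4+4=0, -4+5=1, -4+7=3, -4+8=4
a = 0: 0+0=0, 0+3=3, 0+4=4, 0+5=5, 0+7=7, 0+8=8
a = 3: 3+3=6, 3+4=7, 3+5=8, 3+7=10, 3+8=11
a = 4: 4+4=8, 4+5=9, 4+7=11, 4+8=12
a = 5: 5+5=10, 5+7=12, 5+8=13
a = 7: 7+7=14, 7+8=15
a = 8: 8+8=16
Distinct sums: {-8, -4, -1, 0, 1, 3, 4, 5, 6, 7, 8, 9, 10, 11, 12, 13, 14, 15, 16}
|A + A| = 19

|A + A| = 19


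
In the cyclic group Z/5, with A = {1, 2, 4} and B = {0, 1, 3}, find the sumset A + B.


Work in Z/5Z: reduce every sum a + b modulo 5.
Enumerate all 9 pairs:
a = 1: 1+0=1, 1+1=2, 1+3=4
a = 2: 2+0=2, 2+1=3, 2+3=0
a = 4: 4+0=4, 4+1=0, 4+3=2
Distinct residues collected: {0, 1, 2, 3, 4}
|A + B| = 5 (out of 5 total residues).

A + B = {0, 1, 2, 3, 4}


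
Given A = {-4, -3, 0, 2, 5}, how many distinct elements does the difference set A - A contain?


A - A = {a - a' : a, a' ∈ A}; |A| = 5.
Bounds: 2|A|-1 ≤ |A - A| ≤ |A|² - |A| + 1, i.e. 9 ≤ |A - A| ≤ 21.
Note: 0 ∈ A - A always (from a - a). The set is symmetric: if d ∈ A - A then -d ∈ A - A.
Enumerate nonzero differences d = a - a' with a > a' (then include -d):
Positive differences: {1, 2, 3, 4, 5, 6, 8, 9}
Full difference set: {0} ∪ (positive diffs) ∪ (negative diffs).
|A - A| = 1 + 2·8 = 17 (matches direct enumeration: 17).

|A - A| = 17


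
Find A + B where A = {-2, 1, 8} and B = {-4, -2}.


A + B = {a + b : a ∈ A, b ∈ B}.
Enumerate all |A|·|B| = 3·2 = 6 pairs (a, b) and collect distinct sums.
a = -2: -2+-4=-6, -2+-2=-4
a = 1: 1+-4=-3, 1+-2=-1
a = 8: 8+-4=4, 8+-2=6
Collecting distinct sums: A + B = {-6, -4, -3, -1, 4, 6}
|A + B| = 6

A + B = {-6, -4, -3, -1, 4, 6}


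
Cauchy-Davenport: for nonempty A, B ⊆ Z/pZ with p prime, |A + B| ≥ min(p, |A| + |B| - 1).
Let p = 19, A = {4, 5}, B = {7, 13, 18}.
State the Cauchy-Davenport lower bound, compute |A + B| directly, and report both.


Cauchy-Davenport: |A + B| ≥ min(p, |A| + |B| - 1) for A, B nonempty in Z/pZ.
|A| = 2, |B| = 3, p = 19.
CD lower bound = min(19, 2 + 3 - 1) = min(19, 4) = 4.
Compute A + B mod 19 directly:
a = 4: 4+7=11, 4+13=17, 4+18=3
a = 5: 5+7=12, 5+13=18, 5+18=4
A + B = {3, 4, 11, 12, 17, 18}, so |A + B| = 6.
Verify: 6 ≥ 4? Yes ✓.

CD lower bound = 4, actual |A + B| = 6.


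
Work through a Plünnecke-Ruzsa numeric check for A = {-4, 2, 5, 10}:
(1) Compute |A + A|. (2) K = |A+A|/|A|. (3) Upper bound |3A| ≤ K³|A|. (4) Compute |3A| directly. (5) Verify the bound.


|A| = 4.
Step 1: Compute A + A by enumerating all 16 pairs.
A + A = {-8, -2, 1, 4, 6, 7, 10, 12, 15, 20}, so |A + A| = 10.
Step 2: Doubling constant K = |A + A|/|A| = 10/4 = 10/4 ≈ 2.5000.
Step 3: Plünnecke-Ruzsa gives |3A| ≤ K³·|A| = (2.5000)³ · 4 ≈ 62.5000.
Step 4: Compute 3A = A + A + A directly by enumerating all triples (a,b,c) ∈ A³; |3A| = 19.
Step 5: Check 19 ≤ 62.5000? Yes ✓.

K = 10/4, Plünnecke-Ruzsa bound K³|A| ≈ 62.5000, |3A| = 19, inequality holds.


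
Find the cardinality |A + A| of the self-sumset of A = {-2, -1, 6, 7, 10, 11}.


A + A = {a + a' : a, a' ∈ A}; |A| = 6.
General bounds: 2|A| - 1 ≤ |A + A| ≤ |A|(|A|+1)/2, i.e. 11 ≤ |A + A| ≤ 21.
Lower bound 2|A|-1 is attained iff A is an arithmetic progression.
Enumerate sums a + a' for a ≤ a' (symmetric, so this suffices):
a = -2: -2+-2=-4, -2+-1=-3, -2+6=4, -2+7=5, -2+10=8, -2+11=9
a = -1: -1+-1=-2, -1+6=5, -1+7=6, -1+10=9, -1+11=10
a = 6: 6+6=12, 6+7=13, 6+10=16, 6+11=17
a = 7: 7+7=14, 7+10=17, 7+11=18
a = 10: 10+10=20, 10+11=21
a = 11: 11+11=22
Distinct sums: {-4, -3, -2, 4, 5, 6, 8, 9, 10, 12, 13, 14, 16, 17, 18, 20, 21, 22}
|A + A| = 18

|A + A| = 18


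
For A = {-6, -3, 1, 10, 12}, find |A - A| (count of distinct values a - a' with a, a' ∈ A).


A - A = {a - a' : a, a' ∈ A}; |A| = 5.
Bounds: 2|A|-1 ≤ |A - A| ≤ |A|² - |A| + 1, i.e. 9 ≤ |A - A| ≤ 21.
Note: 0 ∈ A - A always (from a - a). The set is symmetric: if d ∈ A - A then -d ∈ A - A.
Enumerate nonzero differences d = a - a' with a > a' (then include -d):
Positive differences: {2, 3, 4, 7, 9, 11, 13, 15, 16, 18}
Full difference set: {0} ∪ (positive diffs) ∪ (negative diffs).
|A - A| = 1 + 2·10 = 21 (matches direct enumeration: 21).

|A - A| = 21


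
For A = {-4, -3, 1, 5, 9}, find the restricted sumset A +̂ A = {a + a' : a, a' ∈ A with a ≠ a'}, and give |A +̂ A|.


Restricted sumset: A +̂ A = {a + a' : a ∈ A, a' ∈ A, a ≠ a'}.
Equivalently, take A + A and drop any sum 2a that is achievable ONLY as a + a for a ∈ A (i.e. sums representable only with equal summands).
Enumerate pairs (a, a') with a < a' (symmetric, so each unordered pair gives one sum; this covers all a ≠ a'):
  -4 + -3 = -7
  -4 + 1 = -3
  -4 + 5 = 1
  -4 + 9 = 5
  -3 + 1 = -2
  -3 + 5 = 2
  -3 + 9 = 6
  1 + 5 = 6
  1 + 9 = 10
  5 + 9 = 14
Collected distinct sums: {-7, -3, -2, 1, 2, 5, 6, 10, 14}
|A +̂ A| = 9
(Reference bound: |A +̂ A| ≥ 2|A| - 3 for |A| ≥ 2, with |A| = 5 giving ≥ 7.)

|A +̂ A| = 9


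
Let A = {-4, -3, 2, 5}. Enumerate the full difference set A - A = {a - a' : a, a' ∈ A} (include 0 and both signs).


A - A = {a - a' : a, a' ∈ A}.
Compute a - a' for each ordered pair (a, a'):
a = -4: -4--4=0, -4--3=-1, -4-2=-6, -4-5=-9
a = -3: -3--4=1, -3--3=0, -3-2=-5, -3-5=-8
a = 2: 2--4=6, 2--3=5, 2-2=0, 2-5=-3
a = 5: 5--4=9, 5--3=8, 5-2=3, 5-5=0
Collecting distinct values (and noting 0 appears from a-a):
A - A = {-9, -8, -6, -5, -3, -1, 0, 1, 3, 5, 6, 8, 9}
|A - A| = 13

A - A = {-9, -8, -6, -5, -3, -1, 0, 1, 3, 5, 6, 8, 9}


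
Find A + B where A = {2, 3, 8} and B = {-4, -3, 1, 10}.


A + B = {a + b : a ∈ A, b ∈ B}.
Enumerate all |A|·|B| = 3·4 = 12 pairs (a, b) and collect distinct sums.
a = 2: 2+-4=-2, 2+-3=-1, 2+1=3, 2+10=12
a = 3: 3+-4=-1, 3+-3=0, 3+1=4, 3+10=13
a = 8: 8+-4=4, 8+-3=5, 8+1=9, 8+10=18
Collecting distinct sums: A + B = {-2, -1, 0, 3, 4, 5, 9, 12, 13, 18}
|A + B| = 10

A + B = {-2, -1, 0, 3, 4, 5, 9, 12, 13, 18}


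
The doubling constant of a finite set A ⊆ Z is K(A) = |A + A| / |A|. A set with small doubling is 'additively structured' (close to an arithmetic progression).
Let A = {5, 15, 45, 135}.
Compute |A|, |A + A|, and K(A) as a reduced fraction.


|A| = 4.
Compute A + A by enumerating all 16 pairs.
A + A = {10, 20, 30, 50, 60, 90, 140, 150, 180, 270}, so |A + A| = 10.
K = |A + A| / |A| = 10/4 = 5/2 ≈ 2.5000.
Reference: AP of size 4 gives K = 7/4 ≈ 1.7500; a fully generic set of size 4 gives K ≈ 2.5000.

|A| = 4, |A + A| = 10, K = 10/4 = 5/2.


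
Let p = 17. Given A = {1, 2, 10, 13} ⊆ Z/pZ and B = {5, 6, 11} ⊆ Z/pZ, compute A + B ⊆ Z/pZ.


Work in Z/17Z: reduce every sum a + b modulo 17.
Enumerate all 12 pairs:
a = 1: 1+5=6, 1+6=7, 1+11=12
a = 2: 2+5=7, 2+6=8, 2+11=13
a = 10: 10+5=15, 10+6=16, 10+11=4
a = 13: 13+5=1, 13+6=2, 13+11=7
Distinct residues collected: {1, 2, 4, 6, 7, 8, 12, 13, 15, 16}
|A + B| = 10 (out of 17 total residues).

A + B = {1, 2, 4, 6, 7, 8, 12, 13, 15, 16}


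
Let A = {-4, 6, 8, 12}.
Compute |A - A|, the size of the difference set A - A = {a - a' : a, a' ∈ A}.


A - A = {a - a' : a, a' ∈ A}; |A| = 4.
Bounds: 2|A|-1 ≤ |A - A| ≤ |A|² - |A| + 1, i.e. 7 ≤ |A - A| ≤ 13.
Note: 0 ∈ A - A always (from a - a). The set is symmetric: if d ∈ A - A then -d ∈ A - A.
Enumerate nonzero differences d = a - a' with a > a' (then include -d):
Positive differences: {2, 4, 6, 10, 12, 16}
Full difference set: {0} ∪ (positive diffs) ∪ (negative diffs).
|A - A| = 1 + 2·6 = 13 (matches direct enumeration: 13).

|A - A| = 13


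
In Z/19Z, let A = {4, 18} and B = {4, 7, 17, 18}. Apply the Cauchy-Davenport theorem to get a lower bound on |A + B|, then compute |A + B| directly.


Cauchy-Davenport: |A + B| ≥ min(p, |A| + |B| - 1) for A, B nonempty in Z/pZ.
|A| = 2, |B| = 4, p = 19.
CD lower bound = min(19, 2 + 4 - 1) = min(19, 5) = 5.
Compute A + B mod 19 directly:
a = 4: 4+4=8, 4+7=11, 4+17=2, 4+18=3
a = 18: 18+4=3, 18+7=6, 18+17=16, 18+18=17
A + B = {2, 3, 6, 8, 11, 16, 17}, so |A + B| = 7.
Verify: 7 ≥ 5? Yes ✓.

CD lower bound = 5, actual |A + B| = 7.


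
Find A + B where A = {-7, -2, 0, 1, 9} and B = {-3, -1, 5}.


A + B = {a + b : a ∈ A, b ∈ B}.
Enumerate all |A|·|B| = 5·3 = 15 pairs (a, b) and collect distinct sums.
a = -7: -7+-3=-10, -7+-1=-8, -7+5=-2
a = -2: -2+-3=-5, -2+-1=-3, -2+5=3
a = 0: 0+-3=-3, 0+-1=-1, 0+5=5
a = 1: 1+-3=-2, 1+-1=0, 1+5=6
a = 9: 9+-3=6, 9+-1=8, 9+5=14
Collecting distinct sums: A + B = {-10, -8, -5, -3, -2, -1, 0, 3, 5, 6, 8, 14}
|A + B| = 12

A + B = {-10, -8, -5, -3, -2, -1, 0, 3, 5, 6, 8, 14}


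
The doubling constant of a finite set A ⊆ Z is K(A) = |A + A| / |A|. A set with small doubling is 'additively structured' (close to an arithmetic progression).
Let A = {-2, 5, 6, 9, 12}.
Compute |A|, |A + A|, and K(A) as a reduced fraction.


|A| = 5.
Compute A + A by enumerating all 25 pairs.
A + A = {-4, 3, 4, 7, 10, 11, 12, 14, 15, 17, 18, 21, 24}, so |A + A| = 13.
K = |A + A| / |A| = 13/5 (already in lowest terms) ≈ 2.6000.
Reference: AP of size 5 gives K = 9/5 ≈ 1.8000; a fully generic set of size 5 gives K ≈ 3.0000.

|A| = 5, |A + A| = 13, K = 13/5.


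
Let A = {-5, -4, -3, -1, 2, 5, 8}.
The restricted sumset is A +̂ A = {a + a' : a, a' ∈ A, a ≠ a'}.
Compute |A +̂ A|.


Restricted sumset: A +̂ A = {a + a' : a ∈ A, a' ∈ A, a ≠ a'}.
Equivalently, take A + A and drop any sum 2a that is achievable ONLY as a + a for a ∈ A (i.e. sums representable only with equal summands).
Enumerate pairs (a, a') with a < a' (symmetric, so each unordered pair gives one sum; this covers all a ≠ a'):
  -5 + -4 = -9
  -5 + -3 = -8
  -5 + -1 = -6
  -5 + 2 = -3
  -5 + 5 = 0
  -5 + 8 = 3
  -4 + -3 = -7
  -4 + -1 = -5
  -4 + 2 = -2
  -4 + 5 = 1
  -4 + 8 = 4
  -3 + -1 = -4
  -3 + 2 = -1
  -3 + 5 = 2
  -3 + 8 = 5
  -1 + 2 = 1
  -1 + 5 = 4
  -1 + 8 = 7
  2 + 5 = 7
  2 + 8 = 10
  5 + 8 = 13
Collected distinct sums: {-9, -8, -7, -6, -5, -4, -3, -2, -1, 0, 1, 2, 3, 4, 5, 7, 10, 13}
|A +̂ A| = 18
(Reference bound: |A +̂ A| ≥ 2|A| - 3 for |A| ≥ 2, with |A| = 7 giving ≥ 11.)

|A +̂ A| = 18


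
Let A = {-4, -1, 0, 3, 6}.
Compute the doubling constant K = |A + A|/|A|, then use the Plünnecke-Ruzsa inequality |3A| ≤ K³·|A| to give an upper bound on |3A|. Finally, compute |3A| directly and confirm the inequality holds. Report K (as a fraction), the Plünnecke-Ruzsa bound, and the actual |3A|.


|A| = 5.
Step 1: Compute A + A by enumerating all 25 pairs.
A + A = {-8, -5, -4, -2, -1, 0, 2, 3, 5, 6, 9, 12}, so |A + A| = 12.
Step 2: Doubling constant K = |A + A|/|A| = 12/5 = 12/5 ≈ 2.4000.
Step 3: Plünnecke-Ruzsa gives |3A| ≤ K³·|A| = (2.4000)³ · 5 ≈ 69.1200.
Step 4: Compute 3A = A + A + A directly by enumerating all triples (a,b,c) ∈ A³; |3A| = 22.
Step 5: Check 22 ≤ 69.1200? Yes ✓.

K = 12/5, Plünnecke-Ruzsa bound K³|A| ≈ 69.1200, |3A| = 22, inequality holds.


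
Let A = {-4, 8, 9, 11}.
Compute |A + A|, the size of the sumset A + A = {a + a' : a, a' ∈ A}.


A + A = {a + a' : a, a' ∈ A}; |A| = 4.
General bounds: 2|A| - 1 ≤ |A + A| ≤ |A|(|A|+1)/2, i.e. 7 ≤ |A + A| ≤ 10.
Lower bound 2|A|-1 is attained iff A is an arithmetic progression.
Enumerate sums a + a' for a ≤ a' (symmetric, so this suffices):
a = -4: -4+-4=-8, -4+8=4, -4+9=5, -4+11=7
a = 8: 8+8=16, 8+9=17, 8+11=19
a = 9: 9+9=18, 9+11=20
a = 11: 11+11=22
Distinct sums: {-8, 4, 5, 7, 16, 17, 18, 19, 20, 22}
|A + A| = 10

|A + A| = 10


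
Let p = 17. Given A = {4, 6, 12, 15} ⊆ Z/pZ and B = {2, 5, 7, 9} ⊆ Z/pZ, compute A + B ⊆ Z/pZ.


Work in Z/17Z: reduce every sum a + b modulo 17.
Enumerate all 16 pairs:
a = 4: 4+2=6, 4+5=9, 4+7=11, 4+9=13
a = 6: 6+2=8, 6+5=11, 6+7=13, 6+9=15
a = 12: 12+2=14, 12+5=0, 12+7=2, 12+9=4
a = 15: 15+2=0, 15+5=3, 15+7=5, 15+9=7
Distinct residues collected: {0, 2, 3, 4, 5, 6, 7, 8, 9, 11, 13, 14, 15}
|A + B| = 13 (out of 17 total residues).

A + B = {0, 2, 3, 4, 5, 6, 7, 8, 9, 11, 13, 14, 15}


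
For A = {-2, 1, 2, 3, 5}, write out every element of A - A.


A - A = {a - a' : a, a' ∈ A}.
Compute a - a' for each ordered pair (a, a'):
a = -2: -2--2=0, -2-1=-3, -2-2=-4, -2-3=-5, -2-5=-7
a = 1: 1--2=3, 1-1=0, 1-2=-1, 1-3=-2, 1-5=-4
a = 2: 2--2=4, 2-1=1, 2-2=0, 2-3=-1, 2-5=-3
a = 3: 3--2=5, 3-1=2, 3-2=1, 3-3=0, 3-5=-2
a = 5: 5--2=7, 5-1=4, 5-2=3, 5-3=2, 5-5=0
Collecting distinct values (and noting 0 appears from a-a):
A - A = {-7, -5, -4, -3, -2, -1, 0, 1, 2, 3, 4, 5, 7}
|A - A| = 13

A - A = {-7, -5, -4, -3, -2, -1, 0, 1, 2, 3, 4, 5, 7}


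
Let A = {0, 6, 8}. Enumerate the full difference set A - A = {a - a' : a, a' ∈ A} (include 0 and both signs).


A - A = {a - a' : a, a' ∈ A}.
Compute a - a' for each ordered pair (a, a'):
a = 0: 0-0=0, 0-6=-6, 0-8=-8
a = 6: 6-0=6, 6-6=0, 6-8=-2
a = 8: 8-0=8, 8-6=2, 8-8=0
Collecting distinct values (and noting 0 appears from a-a):
A - A = {-8, -6, -2, 0, 2, 6, 8}
|A - A| = 7

A - A = {-8, -6, -2, 0, 2, 6, 8}


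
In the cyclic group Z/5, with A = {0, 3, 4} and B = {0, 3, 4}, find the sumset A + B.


Work in Z/5Z: reduce every sum a + b modulo 5.
Enumerate all 9 pairs:
a = 0: 0+0=0, 0+3=3, 0+4=4
a = 3: 3+0=3, 3+3=1, 3+4=2
a = 4: 4+0=4, 4+3=2, 4+4=3
Distinct residues collected: {0, 1, 2, 3, 4}
|A + B| = 5 (out of 5 total residues).

A + B = {0, 1, 2, 3, 4}


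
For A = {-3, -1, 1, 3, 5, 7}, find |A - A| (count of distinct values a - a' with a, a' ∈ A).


A - A = {a - a' : a, a' ∈ A}; |A| = 6.
Bounds: 2|A|-1 ≤ |A - A| ≤ |A|² - |A| + 1, i.e. 11 ≤ |A - A| ≤ 31.
Note: 0 ∈ A - A always (from a - a). The set is symmetric: if d ∈ A - A then -d ∈ A - A.
Enumerate nonzero differences d = a - a' with a > a' (then include -d):
Positive differences: {2, 4, 6, 8, 10}
Full difference set: {0} ∪ (positive diffs) ∪ (negative diffs).
|A - A| = 1 + 2·5 = 11 (matches direct enumeration: 11).

|A - A| = 11


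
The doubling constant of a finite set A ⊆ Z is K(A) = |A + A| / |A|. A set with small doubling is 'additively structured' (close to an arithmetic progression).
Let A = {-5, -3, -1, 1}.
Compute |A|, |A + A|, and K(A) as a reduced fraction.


|A| = 4.
Compute A + A by enumerating all 16 pairs.
A + A = {-10, -8, -6, -4, -2, 0, 2}, so |A + A| = 7.
K = |A + A| / |A| = 7/4 (already in lowest terms) ≈ 1.7500.
Reference: AP of size 4 gives K = 7/4 ≈ 1.7500; a fully generic set of size 4 gives K ≈ 2.5000.

|A| = 4, |A + A| = 7, K = 7/4.


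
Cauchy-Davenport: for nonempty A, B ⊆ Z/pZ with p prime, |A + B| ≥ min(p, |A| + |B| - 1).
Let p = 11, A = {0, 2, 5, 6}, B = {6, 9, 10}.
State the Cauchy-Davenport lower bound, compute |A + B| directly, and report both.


Cauchy-Davenport: |A + B| ≥ min(p, |A| + |B| - 1) for A, B nonempty in Z/pZ.
|A| = 4, |B| = 3, p = 11.
CD lower bound = min(11, 4 + 3 - 1) = min(11, 6) = 6.
Compute A + B mod 11 directly:
a = 0: 0+6=6, 0+9=9, 0+10=10
a = 2: 2+6=8, 2+9=0, 2+10=1
a = 5: 5+6=0, 5+9=3, 5+10=4
a = 6: 6+6=1, 6+9=4, 6+10=5
A + B = {0, 1, 3, 4, 5, 6, 8, 9, 10}, so |A + B| = 9.
Verify: 9 ≥ 6? Yes ✓.

CD lower bound = 6, actual |A + B| = 9.


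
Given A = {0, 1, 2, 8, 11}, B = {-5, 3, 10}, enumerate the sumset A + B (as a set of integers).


A + B = {a + b : a ∈ A, b ∈ B}.
Enumerate all |A|·|B| = 5·3 = 15 pairs (a, b) and collect distinct sums.
a = 0: 0+-5=-5, 0+3=3, 0+10=10
a = 1: 1+-5=-4, 1+3=4, 1+10=11
a = 2: 2+-5=-3, 2+3=5, 2+10=12
a = 8: 8+-5=3, 8+3=11, 8+10=18
a = 11: 11+-5=6, 11+3=14, 11+10=21
Collecting distinct sums: A + B = {-5, -4, -3, 3, 4, 5, 6, 10, 11, 12, 14, 18, 21}
|A + B| = 13

A + B = {-5, -4, -3, 3, 4, 5, 6, 10, 11, 12, 14, 18, 21}


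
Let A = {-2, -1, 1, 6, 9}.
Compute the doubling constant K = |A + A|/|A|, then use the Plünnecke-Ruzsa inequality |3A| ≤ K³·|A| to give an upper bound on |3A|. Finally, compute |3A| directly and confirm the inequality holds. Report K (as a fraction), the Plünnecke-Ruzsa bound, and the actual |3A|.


|A| = 5.
Step 1: Compute A + A by enumerating all 25 pairs.
A + A = {-4, -3, -2, -1, 0, 2, 4, 5, 7, 8, 10, 12, 15, 18}, so |A + A| = 14.
Step 2: Doubling constant K = |A + A|/|A| = 14/5 = 14/5 ≈ 2.8000.
Step 3: Plünnecke-Ruzsa gives |3A| ≤ K³·|A| = (2.8000)³ · 5 ≈ 109.7600.
Step 4: Compute 3A = A + A + A directly by enumerating all triples (a,b,c) ∈ A³; |3A| = 27.
Step 5: Check 27 ≤ 109.7600? Yes ✓.

K = 14/5, Plünnecke-Ruzsa bound K³|A| ≈ 109.7600, |3A| = 27, inequality holds.


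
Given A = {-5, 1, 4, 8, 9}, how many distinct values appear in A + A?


A + A = {a + a' : a, a' ∈ A}; |A| = 5.
General bounds: 2|A| - 1 ≤ |A + A| ≤ |A|(|A|+1)/2, i.e. 9 ≤ |A + A| ≤ 15.
Lower bound 2|A|-1 is attained iff A is an arithmetic progression.
Enumerate sums a + a' for a ≤ a' (symmetric, so this suffices):
a = -5: -5+-5=-10, -5+1=-4, -5+4=-1, -5+8=3, -5+9=4
a = 1: 1+1=2, 1+4=5, 1+8=9, 1+9=10
a = 4: 4+4=8, 4+8=12, 4+9=13
a = 8: 8+8=16, 8+9=17
a = 9: 9+9=18
Distinct sums: {-10, -4, -1, 2, 3, 4, 5, 8, 9, 10, 12, 13, 16, 17, 18}
|A + A| = 15

|A + A| = 15


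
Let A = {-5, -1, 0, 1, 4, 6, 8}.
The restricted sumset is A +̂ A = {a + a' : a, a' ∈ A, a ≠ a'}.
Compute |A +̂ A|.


Restricted sumset: A +̂ A = {a + a' : a ∈ A, a' ∈ A, a ≠ a'}.
Equivalently, take A + A and drop any sum 2a that is achievable ONLY as a + a for a ∈ A (i.e. sums representable only with equal summands).
Enumerate pairs (a, a') with a < a' (symmetric, so each unordered pair gives one sum; this covers all a ≠ a'):
  -5 + -1 = -6
  -5 + 0 = -5
  -5 + 1 = -4
  -5 + 4 = -1
  -5 + 6 = 1
  -5 + 8 = 3
  -1 + 0 = -1
  -1 + 1 = 0
  -1 + 4 = 3
  -1 + 6 = 5
  -1 + 8 = 7
  0 + 1 = 1
  0 + 4 = 4
  0 + 6 = 6
  0 + 8 = 8
  1 + 4 = 5
  1 + 6 = 7
  1 + 8 = 9
  4 + 6 = 10
  4 + 8 = 12
  6 + 8 = 14
Collected distinct sums: {-6, -5, -4, -1, 0, 1, 3, 4, 5, 6, 7, 8, 9, 10, 12, 14}
|A +̂ A| = 16
(Reference bound: |A +̂ A| ≥ 2|A| - 3 for |A| ≥ 2, with |A| = 7 giving ≥ 11.)

|A +̂ A| = 16


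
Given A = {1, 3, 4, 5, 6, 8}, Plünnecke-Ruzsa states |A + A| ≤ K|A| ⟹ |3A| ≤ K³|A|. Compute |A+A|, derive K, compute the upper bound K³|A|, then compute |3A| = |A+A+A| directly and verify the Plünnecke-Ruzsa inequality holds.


|A| = 6.
Step 1: Compute A + A by enumerating all 36 pairs.
A + A = {2, 4, 5, 6, 7, 8, 9, 10, 11, 12, 13, 14, 16}, so |A + A| = 13.
Step 2: Doubling constant K = |A + A|/|A| = 13/6 = 13/6 ≈ 2.1667.
Step 3: Plünnecke-Ruzsa gives |3A| ≤ K³·|A| = (2.1667)³ · 6 ≈ 61.0278.
Step 4: Compute 3A = A + A + A directly by enumerating all triples (a,b,c) ∈ A³; |3A| = 20.
Step 5: Check 20 ≤ 61.0278? Yes ✓.

K = 13/6, Plünnecke-Ruzsa bound K³|A| ≈ 61.0278, |3A| = 20, inequality holds.


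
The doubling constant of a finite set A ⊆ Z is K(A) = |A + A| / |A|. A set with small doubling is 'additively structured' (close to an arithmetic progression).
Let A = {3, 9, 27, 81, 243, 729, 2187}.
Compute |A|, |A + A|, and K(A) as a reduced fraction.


|A| = 7.
Compute A + A by enumerating all 49 pairs.
A + A = {6, 12, 18, 30, 36, 54, 84, 90, 108, 162, 246, 252, 270, 324, 486, 732, 738, 756, 810, 972, 1458, 2190, 2196, 2214, 2268, 2430, 2916, 4374}, so |A + A| = 28.
K = |A + A| / |A| = 28/7 = 4/1 ≈ 4.0000.
Reference: AP of size 7 gives K = 13/7 ≈ 1.8571; a fully generic set of size 7 gives K ≈ 4.0000.

|A| = 7, |A + A| = 28, K = 28/7 = 4/1.
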